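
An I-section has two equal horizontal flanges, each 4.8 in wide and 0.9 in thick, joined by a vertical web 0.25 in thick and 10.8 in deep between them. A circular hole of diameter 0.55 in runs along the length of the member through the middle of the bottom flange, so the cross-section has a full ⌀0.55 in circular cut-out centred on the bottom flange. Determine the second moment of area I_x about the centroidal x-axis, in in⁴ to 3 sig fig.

I_x ≈ 314 in⁴

Decompose the section into non-overlapping parts with the origin at the bottom-left of its bounding rectangle.
Bottom flange: 4.8 × 0.9, A = 4.32 in², y = 0.45 in, Ī = 0.2916 in⁴.
Web: 0.25 × 10.8, A = 2.7 in², y = 6.3 in, Ī = 26.244 in⁴.
Top flange: 4.8 × 0.9, A = 4.32 in², y = 12.15 in, Ī = 0.2916 in⁴.
Hole (subtracted): ⌀0.55, A = 0.23758 in², y = 0.45 in, Ī = 0.0044918 in⁴.
Centroid: ȳ = ΣA·y / ΣA = 6.4252 in.
Transfer each piece to the centroidal x-axis using Ī + A·d² with d = y − 6.4252:
  bottom flange: d = -5.9752 in → contributes +154.53 in⁴
  web: d = -0.12519 in → contributes +26.286 in⁴
  top flange: d = 5.7248 in → contributes +141.87 in⁴
  hole: d = -5.9752 in → contributes −8.4869 in⁴
Total I = 314.2 in⁴.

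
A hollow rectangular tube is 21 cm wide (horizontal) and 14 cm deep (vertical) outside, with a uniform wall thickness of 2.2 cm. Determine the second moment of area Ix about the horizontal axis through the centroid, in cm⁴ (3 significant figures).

Split into non-overlapping primitives; take the origin at the lower-left of the bounding box.
Outer rectangle: 21 × 14, A = 294 cm², y = 7 cm, Ī = 4 802 cm⁴.
Inner void (subtracted): 16.6 × 9.6, A = 159.36 cm², y = 7 cm, Ī = 1223.9 cm⁴.
By symmetry the centroid is at mid-height, ȳ = 7 cm.
All pieces are centred on the horizontal axis through the centroid, so I = ΣĪ (holes subtracted) = 3578.1 cm⁴.

Ix ≈ 3580 cm⁴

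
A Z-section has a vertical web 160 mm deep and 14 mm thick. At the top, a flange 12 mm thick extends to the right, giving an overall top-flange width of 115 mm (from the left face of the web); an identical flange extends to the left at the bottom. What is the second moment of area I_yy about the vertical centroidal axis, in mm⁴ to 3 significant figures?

I_yy ≈ 1.01 × 10⁷ mm⁴

Split into non-overlapping primitives; take the origin at the lower-left of the bounding box.
Web: 14 × 160, A = 2 240 mm², x = 108 mm, Ī = 36 587 mm⁴.
Top flange (beyond web): 101 × 12, A = 1 212 mm², x = 165.5 mm, Ī = 1 030 301 mm⁴.
Bottom flange (beyond web): 101 × 12, A = 1 212 mm², x = 50.5 mm, Ī = 1 030 301 mm⁴.
Centroid: x̄ = ΣA·x / ΣA = 108 mm.
Transfer each piece to the vertical centroidal axis using Ī + A·d² with d = x − 108:
  web: d = 0 mm → contributes +36 587 mm⁴
  top flange (beyond web): d = 57.5 mm → contributes +5 037 476 mm⁴
  bottom flange (beyond web): d = -57.5 mm → contributes +5 037 476 mm⁴
Total I = 10 111 539 mm⁴.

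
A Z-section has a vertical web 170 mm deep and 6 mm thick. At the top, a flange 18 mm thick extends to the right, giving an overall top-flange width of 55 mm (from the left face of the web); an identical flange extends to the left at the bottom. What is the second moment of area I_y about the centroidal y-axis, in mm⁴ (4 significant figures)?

I_y ≈ 1.690 × 10⁶ mm⁴

Treat the section as a set of non-overlapping primitives; coordinates are from the bounding-box lower-left.
Web: 6 × 170, A = 1 020 mm², x = 52 mm, Ī = 3 060 mm⁴.
Top flange (beyond web): 49 × 18, A = 882 mm², x = 79.5 mm, Ī = 176 474 mm⁴.
Bottom flange (beyond web): 49 × 18, A = 882 mm², x = 24.5 mm, Ī = 176 474 mm⁴.
Centroid: x̄ = ΣA·x / ΣA = 52 mm.
Transfer each piece to the centroidal y-axis using Ī + A·d² with d = x − 52:
  web: d = 0 mm → contributes +3 060 mm⁴
  top flange (beyond web): d = 27.5 mm → contributes +843 486 mm⁴
  bottom flange (beyond web): d = -27.5 mm → contributes +843 486 mm⁴
Total I = 1 690 032 mm⁴.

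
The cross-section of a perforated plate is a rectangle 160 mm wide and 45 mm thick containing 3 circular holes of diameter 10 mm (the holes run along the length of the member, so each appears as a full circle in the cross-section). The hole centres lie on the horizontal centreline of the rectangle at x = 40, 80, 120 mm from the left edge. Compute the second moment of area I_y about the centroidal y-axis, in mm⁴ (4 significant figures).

Break the section into simple shapes (no overlaps), measuring from the bottom-left corner of the bounding box.
Plate: 160 × 45, A = 7 200 mm², x = 80 mm, Ī = 15 360 000 mm⁴.
Hole 1 (subtracted): ⌀10, A = 78.5398 mm², x = 40 mm, Ī = 490.874 mm⁴.
Hole 2 (subtracted): ⌀10, A = 78.5398 mm², x = 80 mm, Ī = 490.874 mm⁴.
Hole 3 (subtracted): ⌀10, A = 78.5398 mm², x = 120 mm, Ī = 490.874 mm⁴.
By symmetry the centroid is at mid-width, x̄ = 80 mm.
Transfer each piece to the centroidal y-axis using Ī + A·d² with d = x − 80:
  plate: d = 0 mm → contributes +15 360 000 mm⁴
  hole 1: d = -40 mm → contributes −126 155 mm⁴
  hole 2: d = 0 mm → contributes −490.874 mm⁴
  hole 3: d = 40 mm → contributes −126 155 mm⁴
Total I = 15 107 200 mm⁴.

I_y ≈ 1.511 × 10⁷ mm⁴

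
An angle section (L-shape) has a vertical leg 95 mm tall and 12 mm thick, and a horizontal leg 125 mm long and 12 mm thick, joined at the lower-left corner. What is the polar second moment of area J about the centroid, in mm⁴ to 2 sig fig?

J ≈ 5.8 × 10⁶ mm⁴

Decompose the section into non-overlapping parts with the origin at the bottom-left of its bounding rectangle.
Vertical leg: 12 × 95, A = 1 140 mm², y = 47.5 mm, Ī = 857 375 mm⁴.
Horizontal leg (remainder): 113 × 12, A = 1 356 mm², y = 6 mm, Ī = 16 272 mm⁴.
Centroid: ȳ = ΣA·y / ΣA = 24.95 mm.
Transfer each piece to the centroidal x-axis using Ī + A·d² with d = y − 24.95:
  vertical leg: d = 22.55 mm → contributes +1 436 845 mm⁴
  horizontal leg (remainder): d = -18.95 mm → contributes +503 437 mm⁴
Total I = 1 940 283 mm⁴.
For the y-axis: x̄ = 39.95 mm.
Repeating about the centroidal y-axis gives I_y = 3 875 823 mm⁴.
Polar second moment: J = I_x + I_y = 5 816 106 mm⁴.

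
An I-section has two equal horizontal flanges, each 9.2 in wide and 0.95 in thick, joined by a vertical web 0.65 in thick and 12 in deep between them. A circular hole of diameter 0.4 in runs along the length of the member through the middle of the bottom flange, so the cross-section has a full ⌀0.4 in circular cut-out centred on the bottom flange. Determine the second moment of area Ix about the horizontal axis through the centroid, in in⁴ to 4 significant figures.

Ix ≈ 822.5 in⁴

Break the section into simple shapes (no overlaps), measuring from the bottom-left corner of the bounding box.
Bottom flange: 9.2 × 0.95, A = 8.74 in², y = 0.475 in, Ī = 0.657321 in⁴.
Web: 0.65 × 12, A = 7.8 in², y = 6.95 in, Ī = 93.6 in⁴.
Top flange: 9.2 × 0.95, A = 8.74 in², y = 13.425 in, Ī = 0.657321 in⁴.
Hole (subtracted): ⌀0.4, A = 0.125664 in², y = 0.475 in, Ī = 0.00125664 in⁴.
Centroid: ȳ = ΣA·y / ΣA = 6.98235 in.
Transfer each piece to the horizontal axis through the centroid using Ī + A·d² with d = y − 6.98235:
  bottom flange: d = -6.50735 in → contributes +370.758 in⁴
  web: d = -0.0323472 in → contributes +93.6082 in⁴
  top flange: d = 6.44265 in → contributes +363.435 in⁴
  hole: d = -6.50735 in → contributes −5.32256 in⁴
Total I = 822.478 in⁴.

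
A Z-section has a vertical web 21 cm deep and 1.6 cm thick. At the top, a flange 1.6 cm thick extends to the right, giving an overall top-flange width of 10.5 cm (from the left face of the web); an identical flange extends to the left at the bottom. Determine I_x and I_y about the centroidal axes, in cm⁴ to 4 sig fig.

I_x ≈ 3921 cm⁴, I_y ≈ 980.1 cm⁴

Decompose the section into non-overlapping parts with the origin at the bottom-left of its bounding rectangle.
Web: 1.6 × 21, A = 33.6 cm², y = 10.5 cm, Ī = 1234.8 cm⁴.
Top flange (beyond web): 8.9 × 1.6, A = 14.24 cm², y = 20.2 cm, Ī = 3.03787 cm⁴.
Bottom flange (beyond web): 8.9 × 1.6, A = 14.24 cm², y = 0.8 cm, Ī = 3.03787 cm⁴.
Centroid: ȳ = ΣA·y / ΣA = 10.5 cm.
Transfer each piece to the centroidal x-axis using Ī + A·d² with d = y − 10.5:
  web: d = 0 cm → contributes +1234.8 cm⁴
  top flange (beyond web): d = 9.7 cm → contributes +1342.88 cm⁴
  bottom flange (beyond web): d = -9.7 cm → contributes +1342.88 cm⁴
Total I = 3920.56 cm⁴.
For the y-axis: x̄ = 9.7 cm.
Repeating about the centroidal y-axis gives I_y = 980.14 cm⁴.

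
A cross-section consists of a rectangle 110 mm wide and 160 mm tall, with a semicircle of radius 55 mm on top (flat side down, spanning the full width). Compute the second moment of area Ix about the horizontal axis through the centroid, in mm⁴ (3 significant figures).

Break the section into simple shapes (no overlaps), measuring from the bottom-left corner of the bounding box.
Rectangular body: 110 × 160, A = 17 600 mm², y = 80 mm, Ī = 37 546 667 mm⁴.
Semicircular cap: semicircle r = 55, A = 4751.7 mm², y = 183.34 mm, Ī = 1 004 345 mm⁴.
Centroid: ȳ = ΣA·y / ΣA = 101.97 mm.
Transfer each piece to the horizontal axis through the centroid using Ī + A·d² with d = y − 101.97:
  rectangular body: d = -21.969 mm → contributes +46 041 277 mm⁴
  semicircular cap: d = 81.373 mm → contributes +32 468 124 mm⁴
Total I = 78 509 401 mm⁴.

Ix ≈ 7.85 × 10⁷ mm⁴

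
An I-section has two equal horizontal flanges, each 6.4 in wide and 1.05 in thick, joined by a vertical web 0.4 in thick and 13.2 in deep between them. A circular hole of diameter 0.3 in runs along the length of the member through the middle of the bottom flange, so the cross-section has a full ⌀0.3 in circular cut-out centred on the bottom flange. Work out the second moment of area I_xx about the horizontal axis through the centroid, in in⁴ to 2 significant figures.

Split into non-overlapping primitives; take the origin at the lower-left of the bounding box.
Bottom flange: 6.4 × 1.05, A = 6.72 in², y = 0.525 in, Ī = 0.6174 in⁴.
Web: 0.4 × 13.2, A = 5.28 in², y = 7.65 in, Ī = 76.67 in⁴.
Top flange: 6.4 × 1.05, A = 6.72 in², y = 14.78 in, Ī = 0.6174 in⁴.
Hole (subtracted): ⌀0.3, A = 0.07069 in², y = 0.525 in, Ī = 0.0003976 in⁴.
Centroid: ȳ = ΣA·y / ΣA = 7.677 in.
Transfer each piece to the horizontal axis through the centroid using Ī + A·d² with d = y − 7.677:
  bottom flange: d = -7.152 in → contributes +344.4 in⁴
  web: d = -0.02701 in → contributes +76.67 in⁴
  top flange: d = 7.098 in → contributes +339.2 in⁴
  hole: d = -7.152 in → contributes −3.616 in⁴
Total I = 756.6 in⁴.

I_xx ≈ 760 in⁴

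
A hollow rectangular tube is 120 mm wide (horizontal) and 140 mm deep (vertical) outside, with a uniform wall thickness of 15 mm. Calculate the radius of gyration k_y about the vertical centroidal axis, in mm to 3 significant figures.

k_y ≈ 44.2 mm

Break the section into simple shapes (no overlaps), measuring from the bottom-left corner of the bounding box.
Outer rectangle: 120 × 140, A = 16 800 mm², x = 60 mm, Ī = 20 160 000 mm⁴.
Inner void (subtracted): 90 × 110, A = 9 900 mm², x = 60 mm, Ī = 6 682 500 mm⁴.
By symmetry the centroid is at mid-width, x̄ = 60 mm.
All pieces are centred on the vertical centroidal axis, so I = ΣĪ (holes subtracted) = 13 477 500 mm⁴.
Radius of gyration: k = √(I/A) = √(13 477 500 / 6 900) = 44.196 mm.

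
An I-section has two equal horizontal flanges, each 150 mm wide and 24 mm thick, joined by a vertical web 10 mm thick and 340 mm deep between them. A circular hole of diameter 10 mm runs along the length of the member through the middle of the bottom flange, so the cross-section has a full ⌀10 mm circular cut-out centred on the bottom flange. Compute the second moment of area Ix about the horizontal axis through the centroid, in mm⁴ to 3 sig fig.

Ix ≈ 2.69 × 10⁸ mm⁴

Split into non-overlapping primitives; take the origin at the lower-left of the bounding box.
Bottom flange: 150 × 24, A = 3 600 mm², y = 12 mm, Ī = 172 800 mm⁴.
Web: 10 × 340, A = 3 400 mm², y = 194 mm, Ī = 32 753 333 mm⁴.
Top flange: 150 × 24, A = 3 600 mm², y = 376 mm, Ī = 172 800 mm⁴.
Hole (subtracted): ⌀10, A = 78.54 mm², y = 12 mm, Ī = 490.87 mm⁴.
Centroid: ȳ = ΣA·y / ΣA = 195.36 mm.
Transfer each piece to the horizontal axis through the centroid using Ī + A·d² with d = y − 195.36:
  bottom flange: d = -183.36 mm → contributes +121 206 128 mm⁴
  web: d = -1.3586 mm → contributes +32 759 609 mm⁴
  top flange: d = 180.64 mm → contributes +117 645 561 mm⁴
  hole: d = -183.36 mm → contributes −2 641 028 mm⁴
Total I = 268 970 270 mm⁴.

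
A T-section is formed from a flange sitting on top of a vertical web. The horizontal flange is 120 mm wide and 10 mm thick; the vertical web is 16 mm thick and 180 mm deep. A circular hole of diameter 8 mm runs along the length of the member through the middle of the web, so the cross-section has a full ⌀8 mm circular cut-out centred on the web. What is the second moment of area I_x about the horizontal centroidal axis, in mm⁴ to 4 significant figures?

I_x ≈ 1.539 × 10⁷ mm⁴

Treat the section as a set of non-overlapping primitives; coordinates are from the bounding-box lower-left.
Flange: 120 × 10, A = 1 200 mm², y = 185 mm, Ī = 10 000 mm⁴.
Web: 16 × 180, A = 2 880 mm², y = 90 mm, Ī = 7 776 000 mm⁴.
Hole (subtracted): ⌀8, A = 50.2655 mm², y = 90 mm, Ī = 201.062 mm⁴.
Centroid: ȳ = ΣA·y / ΣA = 118.29 mm.
Transfer each piece to the horizontal centroidal axis using Ī + A·d² with d = y − 118.29:
  flange: d = 66.7103 mm → contributes +5 350 316 mm⁴
  web: d = -28.2897 mm → contributes +10 080 885 mm⁴
  hole: d = -28.2897 mm → contributes −40428.9 mm⁴
Total I = 15 390 773 mm⁴.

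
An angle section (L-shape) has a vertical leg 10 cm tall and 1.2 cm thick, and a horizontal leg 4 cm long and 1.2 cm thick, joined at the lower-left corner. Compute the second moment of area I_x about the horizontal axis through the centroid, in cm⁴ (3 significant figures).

I_x ≈ 151 cm⁴

Break the section into simple shapes (no overlaps), measuring from the bottom-left corner of the bounding box.
Vertical leg: 1.2 × 10, A = 12 cm², y = 5 cm, Ī = 100 cm⁴.
Horizontal leg (remainder): 2.8 × 1.2, A = 3.36 cm², y = 0.6 cm, Ī = 0.4032 cm⁴.
Centroid: ȳ = ΣA·y / ΣA = 4.0375 cm.
Transfer each piece to the horizontal axis through the centroid using Ī + A·d² with d = y − 4.0375:
  vertical leg: d = 0.9625 cm → contributes +111.12 cm⁴
  horizontal leg (remainder): d = -3.4375 cm → contributes +40.106 cm⁴
Total I = 151.22 cm⁴.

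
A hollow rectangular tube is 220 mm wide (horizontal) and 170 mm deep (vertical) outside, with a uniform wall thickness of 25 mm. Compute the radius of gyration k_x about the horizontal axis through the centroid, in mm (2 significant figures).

k_x ≈ 62 mm

Treat the section as a set of non-overlapping primitives; coordinates are from the bounding-box lower-left.
Outer rectangle: 220 × 170, A = 37 400 mm², y = 85 mm, Ī = 90 071 667 mm⁴.
Inner void (subtracted): 170 × 120, A = 20 400 mm², y = 85 mm, Ī = 24 480 000 mm⁴.
By symmetry the centroid is at mid-height, ȳ = 85 mm.
All pieces are centred on the horizontal axis through the centroid, so I = ΣĪ (holes subtracted) = 65 591 667 mm⁴.
Radius of gyration: k = √(I/A) = √(65 591 667 / 17 000) = 62.12 mm.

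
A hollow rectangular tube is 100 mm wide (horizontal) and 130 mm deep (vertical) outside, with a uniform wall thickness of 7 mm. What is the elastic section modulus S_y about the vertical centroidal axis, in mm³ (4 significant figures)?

Decompose the section into non-overlapping parts with the origin at the bottom-left of its bounding rectangle.
Outer rectangle: 100 × 130, A = 13 000 mm², x = 50 mm, Ī = 10 833 333 mm⁴.
Inner void (subtracted): 86 × 116, A = 9 976 mm², x = 50 mm, Ī = 6 148 541 mm⁴.
By symmetry the centroid is at mid-width, x̄ = 50 mm.
All pieces are centred on the vertical centroidal axis, so I = ΣĪ (holes subtracted) = 4 684 792 mm⁴.
Extreme fibre distance c = 50 mm; S = I/c = 93695.8 mm³.

S_y ≈ 9.370 × 10⁴ mm³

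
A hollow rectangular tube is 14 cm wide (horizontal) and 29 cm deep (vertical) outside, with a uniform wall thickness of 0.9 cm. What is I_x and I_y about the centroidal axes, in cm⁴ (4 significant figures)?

Treat the section as a set of non-overlapping primitives; coordinates are from the bounding-box lower-left.
Outer rectangle: 14 × 29, A = 406 cm², y = 14.5 cm, Ī = 28453.8 cm⁴.
Inner void (subtracted): 12.2 × 27.2, A = 331.84 cm², y = 14.5 cm, Ī = 20 459 cm⁴.
By symmetry the centroid is at mid-height, ȳ = 14.5 cm.
All pieces are centred on the centroidal x-axis, so I = ΣĪ (holes subtracted) = 7994.79 cm⁴.
Repeating about the centroidal y-axis gives I_y = 2515.41 cm⁴.

I_x ≈ 7995 cm⁴, I_y ≈ 2515 cm⁴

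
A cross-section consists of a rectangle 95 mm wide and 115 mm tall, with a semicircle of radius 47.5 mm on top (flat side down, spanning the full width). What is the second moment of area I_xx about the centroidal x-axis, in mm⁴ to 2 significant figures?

I_xx ≈ 2.9 × 10⁷ mm⁴

Decompose the section into non-overlapping parts with the origin at the bottom-left of its bounding rectangle.
Rectangular body: 95 × 115, A = 10 925 mm², y = 57.5 mm, Ī = 12 040 260 mm⁴.
Semicircular cap: semicircle r = 47.5, A = 3 544 mm², y = 135.2 mm, Ī = 558 736 mm⁴.
Centroid: ȳ = ΣA·y / ΣA = 76.52 mm.
Transfer each piece to the centroidal x-axis using Ī + A·d² with d = y − 76.52:
  rectangular body: d = -19.02 mm → contributes +15 993 404 mm⁴
  semicircular cap: d = 58.64 mm → contributes +12 744 618 mm⁴
Total I = 28 738 023 mm⁴.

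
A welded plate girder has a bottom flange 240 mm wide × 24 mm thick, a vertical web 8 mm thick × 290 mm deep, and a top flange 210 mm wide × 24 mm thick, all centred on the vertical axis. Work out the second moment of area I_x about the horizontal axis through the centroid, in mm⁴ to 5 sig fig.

I_x ≈ 2.8201 × 10⁸ mm⁴

Split into non-overlapping primitives; take the origin at the lower-left of the bounding box.
Bottom plate: 240 × 24, A = 5 760 mm², y = 12 mm, Ī = 276 480 mm⁴.
Web plate: 8 × 290, A = 2 320 mm², y = 169 mm, Ī = 16 259 333 mm⁴.
Top plate: 210 × 24, A = 5 040 mm², y = 326 mm, Ī = 241 920 mm⁴.
Centroid: ȳ = ΣA·y / ΣA = 160.3841 mm.
Transfer each piece to the horizontal axis through the centroid using Ī + A·d² with d = y − 160.3841:
  bottom plate: d = -148.3841 mm → contributes +127 099 324 mm⁴
  web plate: d = 8.615854 mm → contributes +16 431 554 mm⁴
  top plate: d = 165.6159 mm → contributes +138 482 119 mm⁴
Total I = 282 012 997 mm⁴.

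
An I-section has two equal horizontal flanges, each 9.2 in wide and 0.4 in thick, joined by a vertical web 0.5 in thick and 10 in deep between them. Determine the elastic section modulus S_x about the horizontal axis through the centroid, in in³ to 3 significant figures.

S_x ≈ 44.6 in³

Decompose the section into non-overlapping parts with the origin at the bottom-left of its bounding rectangle.
Bottom flange: 9.2 × 0.4, A = 3.68 in², y = 0.2 in, Ī = 0.049067 in⁴.
Web: 0.5 × 10, A = 5 in², y = 5.4 in, Ī = 41.667 in⁴.
Top flange: 9.2 × 0.4, A = 3.68 in², y = 10.6 in, Ī = 0.049067 in⁴.
By symmetry the centroid is at mid-height, ȳ = 5.4 in.
Transfer each piece to the horizontal axis through the centroid using Ī + A·d² with d = y − 5.4:
  bottom flange: d = -5.2 in → contributes +99.556 in⁴
  web: d = 0 in → contributes +41.667 in⁴
  top flange: d = 5.2 in → contributes +99.556 in⁴
Total I = 240.78 in⁴.
Extreme fibre distance c = 5.4 in; S = I/c = 44.589 in³.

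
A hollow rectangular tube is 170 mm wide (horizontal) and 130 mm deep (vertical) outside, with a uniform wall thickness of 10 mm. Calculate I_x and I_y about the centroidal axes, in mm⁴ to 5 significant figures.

Treat the section as a set of non-overlapping primitives; coordinates are from the bounding-box lower-left.
Outer rectangle: 170 × 130, A = 22 100 mm², y = 65 mm, Ī = 31 124 167 mm⁴.
Inner void (subtracted): 150 × 110, A = 16 500 mm², y = 65 mm, Ī = 16 637 500 mm⁴.
By symmetry the centroid is at mid-height, ȳ = 65 mm.
All pieces are centred on the centroidal x-axis, so I = ΣĪ (holes subtracted) = 14 486 667 mm⁴.
Repeating about the centroidal y-axis gives I_y = 22 286 667 mm⁴.

I_x ≈ 1.4487 × 10⁷ mm⁴, I_y ≈ 2.2287 × 10⁷ mm⁴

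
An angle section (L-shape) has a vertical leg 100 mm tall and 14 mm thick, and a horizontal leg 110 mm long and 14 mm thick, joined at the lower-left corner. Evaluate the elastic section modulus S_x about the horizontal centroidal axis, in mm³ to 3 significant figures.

S_x ≈ 3.46 × 10⁴ mm³

Treat the section as a set of non-overlapping primitives; coordinates are from the bounding-box lower-left.
Vertical leg: 14 × 100, A = 1 400 mm², y = 50 mm, Ī = 1 166 667 mm⁴.
Horizontal leg (remainder): 96 × 14, A = 1 344 mm², y = 7 mm, Ī = 21 952 mm⁴.
Centroid: ȳ = ΣA·y / ΣA = 28.939 mm.
Transfer each piece to the horizontal centroidal axis using Ī + A·d² with d = y − 28.939:
  vertical leg: d = 21.061 mm → contributes +1 787 672 mm⁴
  horizontal leg (remainder): d = -21.939 mm → contributes +668 832 mm⁴
Total I = 2 456 504 mm⁴.
Extreme fibre distance c = 71.061 mm; S = I/c = 34 569 mm³.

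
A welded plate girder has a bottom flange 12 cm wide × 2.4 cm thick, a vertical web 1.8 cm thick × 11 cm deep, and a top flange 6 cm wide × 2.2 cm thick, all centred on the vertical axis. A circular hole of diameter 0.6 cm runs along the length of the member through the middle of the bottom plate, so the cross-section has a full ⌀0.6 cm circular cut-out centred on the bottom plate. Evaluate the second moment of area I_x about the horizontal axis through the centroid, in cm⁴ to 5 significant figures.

Break the section into simple shapes (no overlaps), measuring from the bottom-left corner of the bounding box.
Bottom plate: 12 × 2.4, A = 28.8 cm², y = 1.2 cm, Ī = 13.824 cm⁴.
Web plate: 1.8 × 11, A = 19.8 cm², y = 7.9 cm, Ī = 199.65 cm⁴.
Top plate: 6 × 2.2, A = 13.2 cm², y = 14.5 cm, Ī = 5.324 cm⁴.
Hole (subtracted): ⌀0.6, A = 0.2827433 cm², y = 1.2 cm, Ī = 0.006361725 cm⁴.
Centroid: ȳ = ΣA·y / ΣA = 6.210301 cm.
Transfer each piece to the horizontal axis through the centroid using Ī + A·d² with d = y − 6.210301:
  bottom plate: d = -5.010301 cm → contributes +736.7939 cm⁴
  web plate: d = 1.689699 cm → contributes +256.1806 cm⁴
  top plate: d = 8.289699 cm → contributes +912.4161 cm⁴
  hole: d = -5.010301 cm → contributes −7.104102 cm⁴
Total I = 1898.287 cm⁴.

I_x ≈ 1898.3 cm⁴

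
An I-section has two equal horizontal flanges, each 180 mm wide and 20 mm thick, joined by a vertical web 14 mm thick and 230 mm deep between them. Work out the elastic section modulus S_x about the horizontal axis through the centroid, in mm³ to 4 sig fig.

S_x ≈ 9.403 × 10⁵ mm³

Treat the section as a set of non-overlapping primitives; coordinates are from the bounding-box lower-left.
Bottom flange: 180 × 20, A = 3 600 mm², y = 10 mm, Ī = 120 000 mm⁴.
Web: 14 × 230, A = 3 220 mm², y = 135 mm, Ī = 14 194 833 mm⁴.
Top flange: 180 × 20, A = 3 600 mm², y = 260 mm, Ī = 120 000 mm⁴.
By symmetry the centroid is at mid-height, ȳ = 135 mm.
Transfer each piece to the horizontal axis through the centroid using Ī + A·d² with d = y − 135:
  bottom flange: d = -125 mm → contributes +56 370 000 mm⁴
  web: d = 0 mm → contributes +14 194 833 mm⁴
  top flange: d = 125 mm → contributes +56 370 000 mm⁴
Total I = 126 934 833 mm⁴.
Extreme fibre distance c = 135 mm; S = I/c = 940 258 mm³.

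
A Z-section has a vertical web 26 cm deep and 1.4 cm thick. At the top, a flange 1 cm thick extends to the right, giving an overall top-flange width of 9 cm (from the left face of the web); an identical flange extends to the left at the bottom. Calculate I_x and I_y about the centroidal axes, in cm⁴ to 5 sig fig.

I_x ≈ 4426.8 cm⁴, I_y ≈ 386.91 cm⁴

Treat the section as a set of non-overlapping primitives; coordinates are from the bounding-box lower-left.
Web: 1.4 × 26, A = 36.4 cm², y = 13 cm, Ī = 2050.533 cm⁴.
Top flange (beyond web): 7.6 × 1, A = 7.6 cm², y = 25.5 cm, Ī = 0.6333333 cm⁴.
Bottom flange (beyond web): 7.6 × 1, A = 7.6 cm², y = 0.5 cm, Ī = 0.6333333 cm⁴.
Centroid: ȳ = ΣA·y / ΣA = 13 cm.
Transfer each piece to the centroidal x-axis using Ī + A·d² with d = y − 13:
  web: d = 0 cm → contributes +2050.533 cm⁴
  top flange (beyond web): d = 12.5 cm → contributes +1188.133 cm⁴
  bottom flange (beyond web): d = -12.5 cm → contributes +1188.133 cm⁴
Total I = 4426.8 cm⁴.
For the y-axis: x̄ = 8.3 cm.
Repeating about the centroidal y-axis gives I_y = 386.908 cm⁴.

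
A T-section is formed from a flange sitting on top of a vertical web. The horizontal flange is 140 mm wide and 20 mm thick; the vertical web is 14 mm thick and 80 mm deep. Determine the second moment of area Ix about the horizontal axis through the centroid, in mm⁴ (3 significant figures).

Ix ≈ 2.69 × 10⁶ mm⁴

Split into non-overlapping primitives; take the origin at the lower-left of the bounding box.
Flange: 140 × 20, A = 2 800 mm², y = 90 mm, Ī = 93 333 mm⁴.
Web: 14 × 80, A = 1 120 mm², y = 40 mm, Ī = 597 333 mm⁴.
Centroid: ȳ = ΣA·y / ΣA = 75.714 mm.
Transfer each piece to the horizontal axis through the centroid using Ī + A·d² with d = y − 75.714:
  flange: d = 14.286 mm → contributes +664 762 mm⁴
  web: d = -35.714 mm → contributes +2 025 905 mm⁴
Total I = 2 690 667 mm⁴.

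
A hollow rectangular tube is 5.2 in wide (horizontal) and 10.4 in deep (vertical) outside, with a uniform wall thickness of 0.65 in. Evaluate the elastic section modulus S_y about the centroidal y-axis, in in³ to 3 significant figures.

Split into non-overlapping primitives; take the origin at the lower-left of the bounding box.
Outer rectangle: 5.2 × 10.4, A = 54.08 in², x = 2.6 in, Ī = 121.86 in⁴.
Inner void (subtracted): 3.9 × 9.1, A = 35.49 in², x = 2.6 in, Ī = 44.984 in⁴.
By symmetry the centroid is at mid-width, x̄ = 2.6 in.
All pieces are centred on the centroidal y-axis, so I = ΣĪ (holes subtracted) = 76.877 in⁴.
Extreme fibre distance c = 2.6 in; S = I/c = 29.568 in³.

S_y ≈ 29.6 in³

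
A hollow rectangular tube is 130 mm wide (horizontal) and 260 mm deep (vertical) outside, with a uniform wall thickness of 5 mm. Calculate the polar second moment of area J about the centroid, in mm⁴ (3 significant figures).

Split into non-overlapping primitives; take the origin at the lower-left of the bounding box.
Outer rectangle: 130 × 260, A = 33 800 mm², y = 130 mm, Ī = 190 406 667 mm⁴.
Inner void (subtracted): 120 × 250, A = 30 000 mm², y = 130 mm, Ī = 156 250 000 mm⁴.
By symmetry the centroid is at mid-height, ȳ = 130 mm.
All pieces are centred on the centroidal x-axis, so I = ΣĪ (holes subtracted) = 34 156 667 mm⁴.
Repeating about the centroidal y-axis gives I_y = 11 601 667 mm⁴.
Polar second moment: J = I_x + I_y = 45 758 333 mm⁴.

J ≈ 4.58 × 10⁷ mm⁴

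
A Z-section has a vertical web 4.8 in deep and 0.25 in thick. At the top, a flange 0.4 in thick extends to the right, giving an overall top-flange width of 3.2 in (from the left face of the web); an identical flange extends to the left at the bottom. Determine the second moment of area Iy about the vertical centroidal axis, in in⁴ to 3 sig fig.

Split into non-overlapping primitives; take the origin at the lower-left of the bounding box.
Web: 0.25 × 4.8, A = 1.2 in², x = 3.075 in, Ī = 0.00625 in⁴.
Top flange (beyond web): 2.95 × 0.4, A = 1.18 in², x = 4.675 in, Ī = 0.85575 in⁴.
Bottom flange (beyond web): 2.95 × 0.4, A = 1.18 in², x = 1.475 in, Ī = 0.85575 in⁴.
Centroid: x̄ = ΣA·x / ΣA = 3.075 in.
Transfer each piece to the vertical centroidal axis using Ī + A·d² with d = x − 3.075:
  web: d = 0 in → contributes +0.00625 in⁴
  top flange (beyond web): d = 1.6 in → contributes +3.8765 in⁴
  bottom flange (beyond web): d = -1.6 in → contributes +3.8765 in⁴
Total I = 7.7593 in⁴.

Iy ≈ 7.76 in⁴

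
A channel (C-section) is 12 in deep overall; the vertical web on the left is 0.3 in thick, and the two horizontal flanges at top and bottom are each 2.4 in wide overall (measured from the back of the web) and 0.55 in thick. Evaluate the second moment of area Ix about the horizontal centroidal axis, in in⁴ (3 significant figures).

Treat the section as a set of non-overlapping primitives; coordinates are from the bounding-box lower-left.
Web: 0.3 × 12, A = 3.6 in², y = 6 in, Ī = 43.2 in⁴.
Top flange (beyond web): 2.1 × 0.55, A = 1.155 in², y = 11.725 in, Ī = 0.029116 in⁴.
Bottom flange (beyond web): 2.1 × 0.55, A = 1.155 in², y = 0.275 in, Ī = 0.029116 in⁴.
By symmetry the centroid is at mid-height, ȳ = 6 in.
Transfer each piece to the horizontal centroidal axis using Ī + A·d² with d = y − 6:
  web: d = 0 in → contributes +43.2 in⁴
  top flange (beyond web): d = 5.725 in → contributes +37.885 in⁴
  bottom flange (beyond web): d = -5.725 in → contributes +37.885 in⁴
Total I = 118.97 in⁴.

Ix ≈ 119 in⁴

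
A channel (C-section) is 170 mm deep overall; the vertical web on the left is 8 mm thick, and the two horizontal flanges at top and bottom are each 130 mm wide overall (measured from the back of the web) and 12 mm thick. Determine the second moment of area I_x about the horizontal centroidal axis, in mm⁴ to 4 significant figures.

Treat the section as a set of non-overlapping primitives; coordinates are from the bounding-box lower-left.
Web: 8 × 170, A = 1 360 mm², y = 85 mm, Ī = 3 275 333 mm⁴.
Top flange (beyond web): 122 × 12, A = 1 464 mm², y = 164 mm, Ī = 17 568 mm⁴.
Bottom flange (beyond web): 122 × 12, A = 1 464 mm², y = 6 mm, Ī = 17 568 mm⁴.
By symmetry the centroid is at mid-height, ȳ = 85 mm.
Transfer each piece to the horizontal centroidal axis using Ī + A·d² with d = y − 85:
  web: d = 0 mm → contributes +3 275 333 mm⁴
  top flange (beyond web): d = 79 mm → contributes +9 154 392 mm⁴
  bottom flange (beyond web): d = -79 mm → contributes +9 154 392 mm⁴
Total I = 21 584 117 mm⁴.

I_x ≈ 2.158 × 10⁷ mm⁴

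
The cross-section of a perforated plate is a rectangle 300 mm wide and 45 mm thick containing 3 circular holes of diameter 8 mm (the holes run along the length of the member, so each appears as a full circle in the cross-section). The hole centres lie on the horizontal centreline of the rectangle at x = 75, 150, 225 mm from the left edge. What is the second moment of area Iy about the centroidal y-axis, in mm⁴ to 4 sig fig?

Split into non-overlapping primitives; take the origin at the lower-left of the bounding box.
Plate: 300 × 45, A = 13 500 mm², x = 150 mm, Ī = 101 250 000 mm⁴.
Hole 1 (subtracted): ⌀8, A = 50.2655 mm², x = 75 mm, Ī = 201.062 mm⁴.
Hole 2 (subtracted): ⌀8, A = 50.2655 mm², x = 150 mm, Ī = 201.062 mm⁴.
Hole 3 (subtracted): ⌀8, A = 50.2655 mm², x = 225 mm, Ī = 201.062 mm⁴.
By symmetry the centroid is at mid-width, x̄ = 150 mm.
Transfer each piece to the centroidal y-axis using Ī + A·d² with d = x − 150:
  plate: d = 0 mm → contributes +101 250 000 mm⁴
  hole 1: d = -75 mm → contributes −282 944 mm⁴
  hole 2: d = 0 mm → contributes −201.062 mm⁴
  hole 3: d = 75 mm → contributes −282 944 mm⁴
Total I = 100 683 910 mm⁴.

Iy ≈ 1.007 × 10⁸ mm⁴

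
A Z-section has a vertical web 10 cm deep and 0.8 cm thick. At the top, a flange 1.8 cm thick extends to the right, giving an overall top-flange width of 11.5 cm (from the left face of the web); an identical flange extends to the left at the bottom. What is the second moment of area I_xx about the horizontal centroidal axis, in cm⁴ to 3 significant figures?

I_xx ≈ 725 cm⁴

Split into non-overlapping primitives; take the origin at the lower-left of the bounding box.
Web: 0.8 × 10, A = 8 cm², y = 5 cm, Ī = 66.667 cm⁴.
Top flange (beyond web): 10.7 × 1.8, A = 19.26 cm², y = 9.1 cm, Ī = 5.2002 cm⁴.
Bottom flange (beyond web): 10.7 × 1.8, A = 19.26 cm², y = 0.9 cm, Ī = 5.2002 cm⁴.
Centroid: ȳ = ΣA·y / ΣA = 5 cm.
Transfer each piece to the horizontal centroidal axis using Ī + A·d² with d = y − 5:
  web: d = 0 cm → contributes +66.667 cm⁴
  top flange (beyond web): d = 4.1 cm → contributes +328.96 cm⁴
  bottom flange (beyond web): d = -4.1 cm → contributes +328.96 cm⁴
Total I = 724.59 cm⁴.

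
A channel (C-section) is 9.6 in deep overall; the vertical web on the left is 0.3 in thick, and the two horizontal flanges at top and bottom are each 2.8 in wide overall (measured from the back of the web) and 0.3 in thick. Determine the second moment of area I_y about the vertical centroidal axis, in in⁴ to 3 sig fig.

Break the section into simple shapes (no overlaps), measuring from the bottom-left corner of the bounding box.
Web: 0.3 × 9.6, A = 2.88 in², x = 0.15 in, Ī = 0.0216 in⁴.
Top flange (beyond web): 2.5 × 0.3, A = 0.75 in², x = 1.55 in, Ī = 0.39063 in⁴.
Bottom flange (beyond web): 2.5 × 0.3, A = 0.75 in², x = 1.55 in, Ī = 0.39063 in⁴.
Centroid: x̄ = ΣA·x / ΣA = 0.62945 in.
Transfer each piece to the vertical centroidal axis using Ī + A·d² with d = x − 0.62945:
  web: d = -0.47945 in → contributes +0.68364 in⁴
  top flange (beyond web): d = 0.92055 in → contributes +1.0262 in⁴
  bottom flange (beyond web): d = 0.92055 in → contributes +1.0262 in⁴
Total I = 2.736 in⁴.

I_y ≈ 2.74 in⁴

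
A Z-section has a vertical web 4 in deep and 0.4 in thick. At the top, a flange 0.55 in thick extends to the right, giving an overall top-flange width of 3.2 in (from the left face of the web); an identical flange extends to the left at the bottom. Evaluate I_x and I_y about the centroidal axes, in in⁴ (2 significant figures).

I_x ≈ 11 in⁴, I_y ≈ 9.9 in⁴

Split into non-overlapping primitives; take the origin at the lower-left of the bounding box.
Web: 0.4 × 4, A = 1.6 in², y = 2 in, Ī = 2.133 in⁴.
Top flange (beyond web): 2.8 × 0.55, A = 1.54 in², y = 3.725 in, Ī = 0.03882 in⁴.
Bottom flange (beyond web): 2.8 × 0.55, A = 1.54 in², y = 0.275 in, Ī = 0.03882 in⁴.
Centroid: ȳ = ΣA·y / ΣA = 2 in.
Transfer each piece to the centroidal x-axis using Ī + A·d² with d = y − 2:
  web: d = 0 in → contributes +2.133 in⁴
  top flange (beyond web): d = 1.725 in → contributes +4.621 in⁴
  bottom flange (beyond web): d = -1.725 in → contributes +4.621 in⁴
Total I = 11.38 in⁴.
For the y-axis: x̄ = 3 in.
Repeating about the centroidal y-axis gives I_y = 9.918 in⁴.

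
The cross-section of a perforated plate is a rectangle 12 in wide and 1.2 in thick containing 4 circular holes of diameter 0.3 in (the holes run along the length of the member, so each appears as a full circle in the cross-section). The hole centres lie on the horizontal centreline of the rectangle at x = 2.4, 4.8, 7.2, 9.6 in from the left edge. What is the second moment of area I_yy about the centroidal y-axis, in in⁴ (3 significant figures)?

I_yy ≈ 171 in⁴

Decompose the section into non-overlapping parts with the origin at the bottom-left of its bounding rectangle.
Plate: 12 × 1.2, A = 14.4 in², x = 6 in, Ī = 172.8 in⁴.
Hole 1 (subtracted): ⌀0.3, A = 0.070686 in², x = 2.4 in, Ī = 0.00039761 in⁴.
Hole 2 (subtracted): ⌀0.3, A = 0.070686 in², x = 4.8 in, Ī = 0.00039761 in⁴.
Hole 3 (subtracted): ⌀0.3, A = 0.070686 in², x = 7.2 in, Ī = 0.00039761 in⁴.
Hole 4 (subtracted): ⌀0.3, A = 0.070686 in², x = 9.6 in, Ī = 0.00039761 in⁴.
By symmetry the centroid is at mid-width, x̄ = 6 in.
Transfer each piece to the centroidal y-axis using Ī + A·d² with d = x − 6:
  plate: d = 0 in → contributes +172.8 in⁴
  hole 1: d = -3.6 in → contributes −0.91649 in⁴
  hole 2: d = -1.2 in → contributes −0.10219 in⁴
  hole 3: d = 1.2 in → contributes −0.10219 in⁴
  hole 4: d = 3.6 in → contributes −0.91649 in⁴
Total I = 170.76 in⁴.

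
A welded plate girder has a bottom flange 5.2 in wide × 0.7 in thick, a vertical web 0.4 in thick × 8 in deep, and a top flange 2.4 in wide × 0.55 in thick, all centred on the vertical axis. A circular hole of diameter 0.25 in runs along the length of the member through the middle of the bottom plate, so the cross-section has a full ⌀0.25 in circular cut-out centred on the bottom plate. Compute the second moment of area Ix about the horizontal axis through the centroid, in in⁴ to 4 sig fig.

Treat the section as a set of non-overlapping primitives; coordinates are from the bounding-box lower-left.
Bottom plate: 5.2 × 0.7, A = 3.64 in², y = 0.35 in, Ī = 0.148633 in⁴.
Web plate: 0.4 × 8, A = 3.2 in², y = 4.7 in, Ī = 17.0667 in⁴.
Top plate: 2.4 × 0.55, A = 1.32 in², y = 8.975 in, Ī = 0.033275 in⁴.
Hole (subtracted): ⌀0.25, A = 0.0490874 in², y = 0.35 in, Ī = 0.000191748 in⁴.
Centroid: ȳ = ΣA·y / ΣA = 3.46987 in.
Transfer each piece to the horizontal axis through the centroid using Ī + A·d² with d = y − 3.46987:
  bottom plate: d = -3.11987 in → contributes +35.5789 in⁴
  web plate: d = 1.23013 in → contributes +21.909 in⁴
  top plate: d = 5.50513 in → contributes +40.0378 in⁴
  hole: d = -3.11987 in → contributes −0.477988 in⁴
Total I = 97.0477 in⁴.

Ix ≈ 97.05 in⁴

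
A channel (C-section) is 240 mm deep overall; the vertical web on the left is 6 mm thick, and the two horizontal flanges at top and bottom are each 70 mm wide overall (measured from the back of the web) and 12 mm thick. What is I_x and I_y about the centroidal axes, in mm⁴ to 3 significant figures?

I_x ≈ 2.69 × 10⁷ mm⁴, I_y ≈ 1.44 × 10⁶ mm⁴

Split into non-overlapping primitives; take the origin at the lower-left of the bounding box.
Web: 6 × 240, A = 1 440 mm², y = 120 mm, Ī = 6 912 000 mm⁴.
Top flange (beyond web): 64 × 12, A = 768 mm², y = 234 mm, Ī = 9 216 mm⁴.
Bottom flange (beyond web): 64 × 12, A = 768 mm², y = 6 mm, Ī = 9 216 mm⁴.
By symmetry the centroid is at mid-height, ȳ = 120 mm.
Transfer each piece to the centroidal x-axis using Ī + A·d² with d = y − 120:
  web: d = 0 mm → contributes +6 912 000 mm⁴
  top flange (beyond web): d = 114 mm → contributes +9 990 144 mm⁴
  bottom flange (beyond web): d = -114 mm → contributes +9 990 144 mm⁴
Total I = 26 892 288 mm⁴.
For the y-axis: x̄ = 21.065 mm.
Repeating about the centroidal y-axis gives I_y = 1 439 060 mm⁴.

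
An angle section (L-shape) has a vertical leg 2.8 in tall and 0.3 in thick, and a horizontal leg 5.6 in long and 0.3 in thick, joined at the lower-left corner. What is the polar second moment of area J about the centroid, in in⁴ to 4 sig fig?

J ≈ 9.457 in⁴

Decompose the section into non-overlapping parts with the origin at the bottom-left of its bounding rectangle.
Vertical leg: 0.3 × 2.8, A = 0.84 in², y = 1.4 in, Ī = 0.5488 in⁴.
Horizontal leg (remainder): 5.3 × 0.3, A = 1.59 in², y = 0.15 in, Ī = 0.011925 in⁴.
Centroid: ȳ = ΣA·y / ΣA = 0.582099 in.
Transfer each piece to the centroidal x-axis using Ī + A·d² with d = y − 0.582099:
  vertical leg: d = 0.817901 in → contributes +1.11073 in⁴
  horizontal leg (remainder): d = -0.432099 in → contributes +0.308793 in⁴
Total I = 1.41952 in⁴.
For the y-axis: x̄ = 1.9821 in.
Repeating about the centroidal y-axis gives I_y = 8.03732 in⁴.
Polar second moment: J = I_x + I_y = 9.45684 in⁴.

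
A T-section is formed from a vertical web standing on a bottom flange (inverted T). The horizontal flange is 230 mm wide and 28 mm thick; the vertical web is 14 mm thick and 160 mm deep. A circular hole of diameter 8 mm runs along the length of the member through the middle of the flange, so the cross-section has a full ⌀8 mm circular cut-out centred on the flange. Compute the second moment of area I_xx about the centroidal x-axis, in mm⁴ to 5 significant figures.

Break the section into simple shapes (no overlaps), measuring from the bottom-left corner of the bounding box.
Flange: 230 × 28, A = 6 440 mm², y = 14 mm, Ī = 420746.7 mm⁴.
Web: 14 × 160, A = 2 240 mm², y = 108 mm, Ī = 4 778 667 mm⁴.
Hole (subtracted): ⌀8, A = 50.26548 mm², y = 14 mm, Ī = 201.0619 mm⁴.
Centroid: ȳ = ΣA·y / ΣA = 38.39936 mm.
Transfer each piece to the centroidal x-axis using Ī + A·d² with d = y − 38.39936:
  flange: d = -24.39936 mm → contributes +4 254 664 mm⁴
  web: d = 69.60064 mm → contributes +15 629 785 mm⁴
  hole: d = -24.39936 mm → contributes −30125.55 mm⁴
Total I = 19 854 323 mm⁴.

I_xx ≈ 1.9854 × 10⁷ mm⁴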